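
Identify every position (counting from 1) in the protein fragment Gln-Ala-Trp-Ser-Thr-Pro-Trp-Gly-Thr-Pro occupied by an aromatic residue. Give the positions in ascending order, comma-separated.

3, 7

Phenylalanine (F), tryptophan (W), and tyrosine (Y) have aromatic ring side chains.
Matching residues: Trp3, Trp7.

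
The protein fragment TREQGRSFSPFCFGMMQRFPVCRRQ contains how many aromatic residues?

4

The aromatic amino acids are Phe (F, benzyl), Trp (W, indole), and Tyr (Y, phenol).
Matching residues: F8, F11, F13, F19.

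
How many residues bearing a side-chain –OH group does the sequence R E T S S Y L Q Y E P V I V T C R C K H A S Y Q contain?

8

The –OH-bearing residues are Ser, Thr (aliphatic alcohols), and Tyr (phenol).
Matching residues: T3, S4, S5, Y6, Y9, T15, S22, Y23.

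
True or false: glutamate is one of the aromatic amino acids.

False

F, W, and Y each carry an aromatic ring on the side chain.
Glutamate is not in this group.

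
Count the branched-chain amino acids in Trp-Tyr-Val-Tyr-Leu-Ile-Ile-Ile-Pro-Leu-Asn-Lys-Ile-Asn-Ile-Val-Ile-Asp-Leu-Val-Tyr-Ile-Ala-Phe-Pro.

13

Valine (V), leucine (L), and isoleucine (I) are the branched-chain amino acids.
Matching residues: Val3, Leu5, Ile6, Ile7, Ile8, Leu10, Ile13, Ile15, Val16, Ile17, Leu19, Val20, Ile22.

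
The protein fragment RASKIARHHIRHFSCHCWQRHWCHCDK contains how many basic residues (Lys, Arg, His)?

Matching residues: R1, K4, R7, H8, H9, R11, H12, H16, R20, H21, H24, K27.

12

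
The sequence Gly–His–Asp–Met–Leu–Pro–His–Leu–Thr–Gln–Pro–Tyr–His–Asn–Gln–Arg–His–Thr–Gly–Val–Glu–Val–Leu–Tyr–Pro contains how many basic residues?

5

The basic amino acids are Lys (K), Arg (R), and His (H).
Matching residues: His2, His7, His13, Arg16, His17.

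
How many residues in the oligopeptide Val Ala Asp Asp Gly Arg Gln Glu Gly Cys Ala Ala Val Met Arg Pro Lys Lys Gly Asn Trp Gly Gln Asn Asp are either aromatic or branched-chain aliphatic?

Aromatic: F, W, Y. Branched-chain aliphatic: I, L, V.
Aromatic residues here: Trp21 (1).
Branched-chain aliphatic residues here: Val1, Val13 (2).
The two groups share no amino acid, so total = 1 + 2 = 3.

3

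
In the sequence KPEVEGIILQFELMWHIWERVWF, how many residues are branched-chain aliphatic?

7

V, L, and I make up the branched-chain aliphatic group.
Matching residues: V4, I7, I8, L9, L13, I17, V21.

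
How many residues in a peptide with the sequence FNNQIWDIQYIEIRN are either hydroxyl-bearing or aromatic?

Hydroxyl-bearing: S, T, Y. Aromatic: F, W, Y.
Hydroxyl-bearing residues here: Y10 (1).
Aromatic residues here: F1, W6, Y10 (3).
Y is in both groups, so the 1 Y residue must not be double-counted.
Total = 1 + 3 − 1 = 3.

3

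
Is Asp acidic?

Only D (aspartate) and E (glutamate) carry a side-chain carboxylic acid.
Aspartate is in this group.

Yes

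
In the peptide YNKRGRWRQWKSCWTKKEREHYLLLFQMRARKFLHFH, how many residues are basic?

14

K, R, and H are the three residues with basic side chains (ε-amine, guanidinium, and imidazole respectively).
Matching residues: K3, R4, R6, R8, K11, K16, K17, R19, H21, R29, R31, K32, H35, H37.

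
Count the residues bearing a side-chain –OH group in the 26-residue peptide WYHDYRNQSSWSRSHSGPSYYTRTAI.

12

The –OH-bearing residues are Ser, Thr (aliphatic alcohols), and Tyr (phenol).
Matching residues: Y2, Y5, S9, S10, S12, S14, S16, S19, Y20, Y21, T22, T24.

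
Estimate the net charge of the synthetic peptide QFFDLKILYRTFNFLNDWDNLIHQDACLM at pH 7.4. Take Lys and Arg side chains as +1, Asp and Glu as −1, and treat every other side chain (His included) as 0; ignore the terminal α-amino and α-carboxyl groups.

Positive (K, R): K6, R10 → +2.
Negative (D, E): D4, D17, D19, D25 → −4.
Net charge = (+2) + (−4) = −2.

-2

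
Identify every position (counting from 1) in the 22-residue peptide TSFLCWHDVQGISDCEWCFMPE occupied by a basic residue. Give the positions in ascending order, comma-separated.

7

K, R, and H are the three residues with basic side chains (ε-amine, guanidinium, and imidazole respectively).
Matching residues: H7.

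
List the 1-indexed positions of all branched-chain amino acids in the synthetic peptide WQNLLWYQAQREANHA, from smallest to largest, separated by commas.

4, 5

The BCAAs are Val, Leu, and Ile — aliphatic side chains with a branch point.
Matching residues: L4, L5.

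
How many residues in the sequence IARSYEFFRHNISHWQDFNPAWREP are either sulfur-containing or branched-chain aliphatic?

Sulfur-containing: C, M. Branched-chain aliphatic: I, L, V.
Sulfur-containing residues here: none (0).
Branched-chain aliphatic residues here: I1, I12 (2).
The two groups share no amino acid, so total = 0 + 2 = 2.

2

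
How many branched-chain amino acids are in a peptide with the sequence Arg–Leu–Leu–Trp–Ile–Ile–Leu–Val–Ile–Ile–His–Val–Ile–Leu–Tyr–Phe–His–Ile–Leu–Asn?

Valine (V), leucine (L), and isoleucine (I) are the branched-chain amino acids.
Matching residues: Leu2, Leu3, Ile5, Ile6, Leu7, Val8, Ile9, Ile10, Val12, Ile13, Leu14, Ile18, Leu19.

13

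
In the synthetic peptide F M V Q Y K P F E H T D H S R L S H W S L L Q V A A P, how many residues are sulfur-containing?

1

The sulfur-bearing residues are cysteine (–SH) and methionine (–S–CH₃).
Matching residues: M2.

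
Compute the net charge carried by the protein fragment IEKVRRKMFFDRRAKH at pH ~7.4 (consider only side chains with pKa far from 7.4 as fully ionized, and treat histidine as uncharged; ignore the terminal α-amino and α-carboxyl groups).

The side chains ionized at physiological pH are Lys/Arg (+1) and Asp/Glu (−1); with His treated as neutral, nothing else contributes.
Positive (K, R): K3, R5, R6, K7, R12, R13, K15 → +7.
Negative (D, E): E2, D11 → −2.
Net charge = (+7) + (−2) = +5.

+5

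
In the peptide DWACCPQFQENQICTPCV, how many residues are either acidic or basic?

Acidic: D, E. Basic: H, K, R.
Acidic residues here: D1, E10 (2).
Basic residues here: none (0).
The two groups share no amino acid, so total = 2 + 0 = 2.

2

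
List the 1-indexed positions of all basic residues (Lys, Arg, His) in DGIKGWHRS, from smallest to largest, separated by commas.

4, 7, 8

Matching residues: K4, H7, R8.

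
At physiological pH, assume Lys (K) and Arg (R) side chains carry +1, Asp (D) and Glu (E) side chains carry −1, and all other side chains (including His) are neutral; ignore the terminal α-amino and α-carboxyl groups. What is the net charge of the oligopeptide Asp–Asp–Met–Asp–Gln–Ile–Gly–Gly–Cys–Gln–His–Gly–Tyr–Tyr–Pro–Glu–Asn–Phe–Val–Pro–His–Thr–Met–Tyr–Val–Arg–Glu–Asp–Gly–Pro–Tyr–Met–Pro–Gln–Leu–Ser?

-5

Positive (K, R): Arg26 → +1.
Negative (D, E): Asp1, Asp2, Asp4, Glu16, Glu27, Asp28 → −6.
Net charge = (+1) + (−6) = −5.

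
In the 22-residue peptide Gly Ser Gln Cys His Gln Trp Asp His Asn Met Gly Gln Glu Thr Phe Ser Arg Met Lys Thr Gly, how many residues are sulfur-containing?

3

Cysteine (C, thiol) and methionine (M, thioether) are the two sulfur-containing amino acids.
Matching residues: Cys4, Met11, Met19.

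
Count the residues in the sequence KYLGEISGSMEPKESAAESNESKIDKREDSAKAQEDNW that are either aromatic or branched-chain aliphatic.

5

Aromatic: F, W, Y. Branched-chain aliphatic: I, L, V.
Aromatic residues here: Y2, W38 (2).
Branched-chain aliphatic residues here: L3, I6, I24 (3).
The two groups share no amino acid, so total = 2 + 3 = 5.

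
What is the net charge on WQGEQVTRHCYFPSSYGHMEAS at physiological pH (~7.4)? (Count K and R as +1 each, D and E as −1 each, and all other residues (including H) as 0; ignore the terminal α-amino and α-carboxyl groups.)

Positive (K, R): R8 → +1.
Negative (D, E): E4, E20 → −2.
Net charge = (+1) + (−2) = −1.

-1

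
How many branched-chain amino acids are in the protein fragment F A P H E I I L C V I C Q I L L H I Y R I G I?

Valine (V), leucine (L), and isoleucine (I) are the branched-chain amino acids.
Matching residues: I6, I7, L8, V10, I11, I14, L15, L16, I18, I21, I23.

11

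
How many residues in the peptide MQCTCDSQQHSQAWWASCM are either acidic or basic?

Acidic: D, E. Basic: H, K, R.
Acidic residues here: D6 (1).
Basic residues here: H10 (1).
The two groups share no amino acid, so total = 1 + 1 = 2.

2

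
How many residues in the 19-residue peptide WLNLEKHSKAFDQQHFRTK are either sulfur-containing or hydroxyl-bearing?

Sulfur-containing: C, M. Hydroxyl-bearing: S, T, Y.
Sulfur-containing residues here: none (0).
Hydroxyl-bearing residues here: S8, T18 (2).
The two groups share no amino acid, so total = 0 + 2 = 2.

2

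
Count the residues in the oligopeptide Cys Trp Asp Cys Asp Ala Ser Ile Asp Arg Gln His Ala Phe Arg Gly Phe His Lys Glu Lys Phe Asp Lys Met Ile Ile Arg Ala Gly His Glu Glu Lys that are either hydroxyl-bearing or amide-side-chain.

2

Hydroxyl-bearing: S, T, Y. Amide-side-chain: N, Q.
Hydroxyl-bearing residues here: Ser7 (1).
Amide-side-chain residues here: Gln11 (1).
The two groups share no amino acid, so total = 1 + 1 = 2.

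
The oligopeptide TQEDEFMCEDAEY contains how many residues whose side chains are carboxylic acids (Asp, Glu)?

6

Matching residues: E3, D4, E5, E9, D10, E12.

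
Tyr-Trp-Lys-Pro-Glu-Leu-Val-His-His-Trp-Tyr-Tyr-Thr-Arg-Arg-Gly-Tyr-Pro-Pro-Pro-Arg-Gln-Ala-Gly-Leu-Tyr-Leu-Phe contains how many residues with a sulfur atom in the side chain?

The sulfur-bearing residues are cysteine (–SH) and methionine (–S–CH₃).
None of the 28 residues belong to this group.

0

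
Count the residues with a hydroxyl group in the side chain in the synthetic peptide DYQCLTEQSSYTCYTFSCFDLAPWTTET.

The –OH-bearing residues are Ser, Thr (aliphatic alcohols), and Tyr (phenol).
Matching residues: Y2, T6, S9, S10, Y11, T12, Y14, T15, S17, T25, T26, T28.

12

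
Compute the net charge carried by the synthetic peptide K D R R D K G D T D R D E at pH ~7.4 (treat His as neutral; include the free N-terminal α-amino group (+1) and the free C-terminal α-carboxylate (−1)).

-1

Near pH 7.4, K and R contribute +1 each, D and E contribute −1 each, and every other side chain (His included, as stated) is uncharged.
Positive (K, R): K1, R3, R4, K6, R11 → +5.
Negative (D, E): D2, D5, D8, D10, D12, E13 → −6.
The N-terminus (+1) and C-terminus (−1) cancel.
Net charge = (+5) + (−6) = −1.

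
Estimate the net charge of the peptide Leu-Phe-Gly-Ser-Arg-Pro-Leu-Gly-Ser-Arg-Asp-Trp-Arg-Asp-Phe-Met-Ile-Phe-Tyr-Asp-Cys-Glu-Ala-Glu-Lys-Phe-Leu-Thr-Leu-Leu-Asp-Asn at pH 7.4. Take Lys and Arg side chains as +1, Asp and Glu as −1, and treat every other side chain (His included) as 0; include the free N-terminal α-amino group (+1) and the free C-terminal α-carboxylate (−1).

-2

Positive (K, R): Arg5, Arg10, Arg13, Lys25 → +4.
Negative (D, E): Asp11, Asp14, Asp20, Glu22, Glu24, Asp31 → −6.
The N-terminus (+1) and C-terminus (−1) cancel.
Net charge = (+4) + (−6) = −2.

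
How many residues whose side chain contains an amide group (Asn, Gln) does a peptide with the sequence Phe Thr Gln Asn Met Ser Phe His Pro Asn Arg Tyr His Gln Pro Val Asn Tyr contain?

Matching residues: Gln3, Asn4, Asn10, Gln14, Asn17.

5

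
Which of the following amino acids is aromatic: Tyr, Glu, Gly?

Tyr

The aromatic amino acids are Phe (F, benzyl), Trp (W, indole), and Tyr (Y, phenol).
Of the listed options, only Tyr belongs to this group.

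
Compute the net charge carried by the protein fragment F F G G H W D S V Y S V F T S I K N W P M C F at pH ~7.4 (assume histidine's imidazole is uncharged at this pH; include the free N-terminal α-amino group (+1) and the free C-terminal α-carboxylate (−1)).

0

The side chains ionized at physiological pH are Lys/Arg (+1) and Asp/Glu (−1); with His treated as neutral, nothing else contributes.
Positive (K, R): K17 → +1.
Negative (D, E): D7 → −1.
The N-terminus (+1) and C-terminus (−1) cancel.
Net charge = (+1) + (−1) = 0.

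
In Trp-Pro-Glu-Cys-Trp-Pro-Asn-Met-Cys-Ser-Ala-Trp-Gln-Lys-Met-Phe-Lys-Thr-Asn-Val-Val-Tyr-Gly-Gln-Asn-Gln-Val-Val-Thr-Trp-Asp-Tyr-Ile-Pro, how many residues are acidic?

Only D (aspartate) and E (glutamate) carry a side-chain carboxylic acid.
Matching residues: Glu3, Asp31.

2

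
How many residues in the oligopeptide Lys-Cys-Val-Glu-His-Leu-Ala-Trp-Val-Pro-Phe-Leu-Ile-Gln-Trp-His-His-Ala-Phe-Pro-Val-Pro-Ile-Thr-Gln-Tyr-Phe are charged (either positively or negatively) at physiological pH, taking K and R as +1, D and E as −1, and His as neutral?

Charged side chains at pH ~7.4: K, R (positive); D, E (negative).
Matching residues: Lys1, Glu4.

2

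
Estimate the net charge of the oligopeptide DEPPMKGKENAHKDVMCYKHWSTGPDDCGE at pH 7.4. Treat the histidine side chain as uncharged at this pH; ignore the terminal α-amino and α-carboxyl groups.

At pH ~7.4 the Lys and Arg side chains are protonated (+1), the Asp and Glu side chains are deprotonated (−1), and with His taken as neutral all other side chains carry no charge.
Positive (K, R): K6, K8, K13, K19 → +4.
Negative (D, E): D1, E2, E9, D14, D26, D27, E30 → −7.
Net charge = (+4) + (−7) = −3.

-3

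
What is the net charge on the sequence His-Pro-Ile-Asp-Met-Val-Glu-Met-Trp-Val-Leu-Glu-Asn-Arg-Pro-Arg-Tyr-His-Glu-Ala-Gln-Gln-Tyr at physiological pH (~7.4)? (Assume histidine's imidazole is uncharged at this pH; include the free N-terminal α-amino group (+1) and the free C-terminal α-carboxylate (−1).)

The side chains ionized at physiological pH are Lys/Arg (+1) and Asp/Glu (−1); with His treated as neutral, nothing else contributes.
Positive (K, R): Arg14, Arg16 → +2.
Negative (D, E): Asp4, Glu7, Glu12, Glu19 → −4.
The N-terminus (+1) and C-terminus (−1) cancel.
Net charge = (+2) + (−4) = −2.

-2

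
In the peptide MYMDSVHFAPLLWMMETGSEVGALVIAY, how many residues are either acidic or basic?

4

Acidic: D, E. Basic: H, K, R.
Acidic residues here: D4, E16, E20 (3).
Basic residues here: H7 (1).
The two groups share no amino acid, so total = 3 + 1 = 4.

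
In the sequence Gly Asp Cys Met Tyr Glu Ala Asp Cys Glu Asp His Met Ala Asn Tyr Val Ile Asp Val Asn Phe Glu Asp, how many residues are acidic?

8

The acidic residues are Asp (D) and Glu (E), whose side chains end in a carboxylate group.
Matching residues: Asp2, Glu6, Asp8, Glu10, Asp11, Asp19, Glu23, Asp24.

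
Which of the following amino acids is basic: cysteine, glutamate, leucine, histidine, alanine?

Lysine (K), arginine (R), and histidine (H) have basic, nitrogen-containing side chains.
Of the listed options, only histidine belongs to this group.

histidine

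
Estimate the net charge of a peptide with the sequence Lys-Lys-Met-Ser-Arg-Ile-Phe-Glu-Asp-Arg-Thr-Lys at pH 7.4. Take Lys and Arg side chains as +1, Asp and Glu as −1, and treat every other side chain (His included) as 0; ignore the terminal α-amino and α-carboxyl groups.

+3

Positive (K, R): Lys1, Lys2, Arg5, Arg10, Lys12 → +5.
Negative (D, E): Glu8, Asp9 → −2.
Net charge = (+5) + (−2) = +3.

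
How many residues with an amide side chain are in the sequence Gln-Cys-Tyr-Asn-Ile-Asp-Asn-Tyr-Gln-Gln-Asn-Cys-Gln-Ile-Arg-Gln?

8

The amide-side-chain residues are Asn (N) and Gln (Q).
Matching residues: Gln1, Asn4, Asn7, Gln9, Gln10, Asn11, Gln13, Gln16.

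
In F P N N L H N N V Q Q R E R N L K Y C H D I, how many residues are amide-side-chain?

7

The amide-side-chain residues are Asn (N) and Gln (Q).
Matching residues: N3, N4, N7, N8, Q10, Q11, N15.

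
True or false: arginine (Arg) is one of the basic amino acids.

True

The basic amino acids are Lys (K), Arg (R), and His (H).
Arginine is in this group.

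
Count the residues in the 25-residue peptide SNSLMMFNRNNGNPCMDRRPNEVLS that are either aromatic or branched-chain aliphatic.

4

Aromatic: F, W, Y. Branched-chain aliphatic: I, L, V.
Aromatic residues here: F7 (1).
Branched-chain aliphatic residues here: L4, V23, L24 (3).
The two groups share no amino acid, so total = 1 + 3 = 4.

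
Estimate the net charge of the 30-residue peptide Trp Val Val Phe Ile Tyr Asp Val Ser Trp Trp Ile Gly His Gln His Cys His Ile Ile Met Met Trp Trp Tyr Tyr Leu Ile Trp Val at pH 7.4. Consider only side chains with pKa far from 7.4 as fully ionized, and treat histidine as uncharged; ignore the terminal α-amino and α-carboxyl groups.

The side chains ionized at physiological pH are Lys/Arg (+1) and Asp/Glu (−1); with His treated as neutral, nothing else contributes.
Positive (K, R): none → +0.
Negative (D, E): Asp7 → −1.
Net charge = (+0) + (−1) = −1.

-1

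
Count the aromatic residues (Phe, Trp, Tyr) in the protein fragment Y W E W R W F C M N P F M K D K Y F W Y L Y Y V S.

12

Matching residues: Y1, W2, W4, W6, F7, F12, Y17, F18, W19, Y20, Y22, Y23.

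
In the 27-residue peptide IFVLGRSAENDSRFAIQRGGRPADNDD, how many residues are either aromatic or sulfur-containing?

2

Aromatic: F, W, Y. Sulfur-containing: C, M.
Aromatic residues here: F2, F14 (2).
Sulfur-containing residues here: none (0).
The two groups share no amino acid, so total = 2 + 0 = 2.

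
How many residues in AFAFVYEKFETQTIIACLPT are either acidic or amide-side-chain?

Acidic: D, E. Amide-side-chain: N, Q.
Acidic residues here: E7, E10 (2).
Amide-side-chain residues here: Q12 (1).
The two groups share no amino acid, so total = 2 + 1 = 3.

3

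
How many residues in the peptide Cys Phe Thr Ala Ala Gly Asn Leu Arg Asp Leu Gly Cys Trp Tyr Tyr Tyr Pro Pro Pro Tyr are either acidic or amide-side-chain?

Acidic: D, E. Amide-side-chain: N, Q.
Acidic residues here: Asp10 (1).
Amide-side-chain residues here: Asn7 (1).
The two groups share no amino acid, so total = 1 + 1 = 2.

2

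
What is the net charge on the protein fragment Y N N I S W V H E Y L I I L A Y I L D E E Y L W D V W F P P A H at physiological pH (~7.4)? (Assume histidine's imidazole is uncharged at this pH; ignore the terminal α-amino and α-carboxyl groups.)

The side chains ionized at physiological pH are Lys/Arg (+1) and Asp/Glu (−1); with His treated as neutral, nothing else contributes.
Positive (K, R): none → +0.
Negative (D, E): E9, D19, E20, E21, D25 → −5.
Net charge = (+0) + (−5) = −5.

-5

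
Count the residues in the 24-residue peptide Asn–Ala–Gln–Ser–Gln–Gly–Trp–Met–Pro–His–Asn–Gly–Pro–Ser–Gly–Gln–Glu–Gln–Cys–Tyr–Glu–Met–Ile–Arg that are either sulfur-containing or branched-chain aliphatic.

4

Sulfur-containing: C, M. Branched-chain aliphatic: I, L, V.
Sulfur-containing residues here: Met8, Cys19, Met22 (3).
Branched-chain aliphatic residues here: Ile23 (1).
The two groups share no amino acid, so total = 3 + 1 = 4.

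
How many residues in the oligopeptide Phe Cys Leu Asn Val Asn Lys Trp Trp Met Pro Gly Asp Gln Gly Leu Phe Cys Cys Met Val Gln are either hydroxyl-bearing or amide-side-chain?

4

Hydroxyl-bearing: S, T, Y. Amide-side-chain: N, Q.
Hydroxyl-bearing residues here: none (0).
Amide-side-chain residues here: Asn4, Asn6, Gln14, Gln22 (4).
The two groups share no amino acid, so total = 0 + 4 = 4.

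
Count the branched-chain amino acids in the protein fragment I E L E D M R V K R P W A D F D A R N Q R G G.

3

The BCAAs are Val, Leu, and Ile — aliphatic side chains with a branch point.
Matching residues: I1, L3, V8.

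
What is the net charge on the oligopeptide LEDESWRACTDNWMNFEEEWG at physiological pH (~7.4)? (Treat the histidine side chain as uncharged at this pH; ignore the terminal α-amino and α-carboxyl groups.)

At pH ~7.4 the Lys and Arg side chains are protonated (+1), the Asp and Glu side chains are deprotonated (−1), and with His taken as neutral all other side chains carry no charge.
Positive (K, R): R7 → +1.
Negative (D, E): E2, D3, E4, D11, E17, E18, E19 → −7.
Net charge = (+1) + (−7) = −6.

-6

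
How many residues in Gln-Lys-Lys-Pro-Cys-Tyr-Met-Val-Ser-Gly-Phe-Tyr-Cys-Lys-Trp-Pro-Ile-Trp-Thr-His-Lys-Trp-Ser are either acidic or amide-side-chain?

Acidic: D, E. Amide-side-chain: N, Q.
Acidic residues here: none (0).
Amide-side-chain residues here: Gln1 (1).
The two groups share no amino acid, so total = 0 + 1 = 1.

1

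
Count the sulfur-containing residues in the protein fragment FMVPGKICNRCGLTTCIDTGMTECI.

6

Cysteine (C, thiol) and methionine (M, thioether) are the two sulfur-containing amino acids.
Matching residues: M2, C8, C11, C16, M21, C24.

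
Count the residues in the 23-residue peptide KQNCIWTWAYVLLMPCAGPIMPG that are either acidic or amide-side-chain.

2

Acidic: D, E. Amide-side-chain: N, Q.
Acidic residues here: none (0).
Amide-side-chain residues here: Q2, N3 (2).
The two groups share no amino acid, so total = 0 + 2 = 2.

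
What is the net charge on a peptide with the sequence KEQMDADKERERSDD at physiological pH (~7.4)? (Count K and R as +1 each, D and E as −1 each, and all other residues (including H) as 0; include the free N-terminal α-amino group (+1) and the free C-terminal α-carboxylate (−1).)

-3

Positive (K, R): K1, K8, R10, R12 → +4.
Negative (D, E): E2, D5, D7, E9, E11, D14, D15 → −7.
The N-terminus (+1) and C-terminus (−1) cancel.
Net charge = (+4) + (−7) = −3.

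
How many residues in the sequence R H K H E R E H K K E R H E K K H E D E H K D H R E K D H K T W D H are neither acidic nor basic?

Acidic: D, E. Basic: K, R, H. All other residues are neither.
Matching residues: T31, W32.

2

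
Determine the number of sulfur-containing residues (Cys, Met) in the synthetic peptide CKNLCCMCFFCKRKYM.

Matching residues: C1, C5, C6, M7, C8, C11, M16.

7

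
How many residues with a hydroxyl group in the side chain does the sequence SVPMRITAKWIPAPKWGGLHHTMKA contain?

S, T, and Y are the three residues with a side-chain hydroxyl.
Matching residues: S1, T7, T22.

3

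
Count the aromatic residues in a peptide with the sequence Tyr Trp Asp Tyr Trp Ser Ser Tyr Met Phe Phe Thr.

Phenylalanine (F), tryptophan (W), and tyrosine (Y) have aromatic ring side chains.
Matching residues: Tyr1, Trp2, Tyr4, Trp5, Tyr8, Phe10, Phe11.

7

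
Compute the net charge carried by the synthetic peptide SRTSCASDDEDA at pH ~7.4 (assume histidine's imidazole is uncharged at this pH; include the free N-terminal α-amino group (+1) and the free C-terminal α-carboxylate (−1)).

-3

At pH ~7.4 the Lys and Arg side chains are protonated (+1), the Asp and Glu side chains are deprotonated (−1), and with His taken as neutral all other side chains carry no charge.
Positive (K, R): R2 → +1.
Negative (D, E): D8, D9, E10, D11 → −4.
The N-terminus (+1) and C-terminus (−1) cancel.
Net charge = (+1) + (−4) = −3.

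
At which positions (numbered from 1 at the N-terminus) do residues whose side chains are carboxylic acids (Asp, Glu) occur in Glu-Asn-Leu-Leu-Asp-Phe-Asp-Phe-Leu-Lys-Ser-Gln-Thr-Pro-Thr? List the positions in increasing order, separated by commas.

Matching residues: Glu1, Asp5, Asp7.

1, 5, 7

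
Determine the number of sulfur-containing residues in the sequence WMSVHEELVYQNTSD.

1

The sulfur-bearing residues are cysteine (–SH) and methionine (–S–CH₃).
Matching residues: M2.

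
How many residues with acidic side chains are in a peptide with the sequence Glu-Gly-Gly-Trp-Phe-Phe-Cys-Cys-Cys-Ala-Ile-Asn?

The acidic residues are Asp (D) and Glu (E), whose side chains end in a carboxylate group.
Matching residues: Glu1.

1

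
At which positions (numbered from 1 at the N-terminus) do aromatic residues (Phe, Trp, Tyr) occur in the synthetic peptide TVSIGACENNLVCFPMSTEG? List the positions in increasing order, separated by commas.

Matching residues: F14.

14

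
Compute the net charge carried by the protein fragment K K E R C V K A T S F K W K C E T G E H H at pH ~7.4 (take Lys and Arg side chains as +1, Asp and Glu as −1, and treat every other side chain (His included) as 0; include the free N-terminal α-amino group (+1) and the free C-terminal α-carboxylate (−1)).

Positive (K, R): K1, K2, R4, K7, K12, K14 → +6.
Negative (D, E): E3, E16, E19 → −3.
The N-terminus (+1) and C-terminus (−1) cancel.
Net charge = (+6) + (−3) = +3.

+3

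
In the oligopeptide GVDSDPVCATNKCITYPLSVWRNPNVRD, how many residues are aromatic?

The aromatic amino acids are Phe (F, benzyl), Trp (W, indole), and Tyr (Y, phenol).
Matching residues: Y16, W21.

2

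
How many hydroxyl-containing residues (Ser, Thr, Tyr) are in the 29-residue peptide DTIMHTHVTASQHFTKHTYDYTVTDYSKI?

Matching residues: T2, T6, T9, S11, T15, T18, Y19, Y21, T22, T24, Y26, S27.

12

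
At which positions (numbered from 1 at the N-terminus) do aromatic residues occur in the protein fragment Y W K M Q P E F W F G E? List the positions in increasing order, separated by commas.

The aromatic amino acids are Phe (F, benzyl), Trp (W, indole), and Tyr (Y, phenol).
Matching residues: Y1, W2, F8, W9, F10.

1, 2, 8, 9, 10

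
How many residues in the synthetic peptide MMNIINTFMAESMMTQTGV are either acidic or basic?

1

Acidic: D, E. Basic: H, K, R.
Acidic residues here: E11 (1).
Basic residues here: none (0).
The two groups share no amino acid, so total = 1 + 0 = 1.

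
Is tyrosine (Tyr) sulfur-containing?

No

The sulfur-bearing residues are cysteine (–SH) and methionine (–S–CH₃).
Tyrosine is not in this group.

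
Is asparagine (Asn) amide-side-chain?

Yes

Asparagine (N) and glutamine (Q) have uncharged amide side chains.
Asparagine is in this group.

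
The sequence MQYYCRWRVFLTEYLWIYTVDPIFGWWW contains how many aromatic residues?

11

The aromatic amino acids are Phe (F, benzyl), Trp (W, indole), and Tyr (Y, phenol).
Matching residues: Y3, Y4, W7, F10, Y14, W16, Y18, F24, W26, W27, W28.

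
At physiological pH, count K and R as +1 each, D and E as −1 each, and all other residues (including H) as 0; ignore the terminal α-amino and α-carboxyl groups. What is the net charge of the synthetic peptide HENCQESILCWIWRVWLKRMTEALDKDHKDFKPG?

Positive (K, R): R14, K18, R19, K26, K29, K32 → +6.
Negative (D, E): E2, E6, E22, D25, D27, D30 → −6.
Net charge = (+6) + (−6) = 0.

0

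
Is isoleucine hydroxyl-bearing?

S, T, and Y are the three residues with a side-chain hydroxyl.
Isoleucine is not in this group.

No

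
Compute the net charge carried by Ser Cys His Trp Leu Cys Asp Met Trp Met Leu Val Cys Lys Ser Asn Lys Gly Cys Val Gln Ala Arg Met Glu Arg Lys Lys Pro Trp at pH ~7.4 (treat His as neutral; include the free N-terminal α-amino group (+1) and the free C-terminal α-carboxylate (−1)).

Near pH 7.4, K and R contribute +1 each, D and E contribute −1 each, and every other side chain (His included, as stated) is uncharged.
Positive (K, R): Lys14, Lys17, Arg23, Arg26, Lys27, Lys28 → +6.
Negative (D, E): Asp7, Glu25 → −2.
The N-terminus (+1) and C-terminus (−1) cancel.
Net charge = (+6) + (−2) = +4.

+4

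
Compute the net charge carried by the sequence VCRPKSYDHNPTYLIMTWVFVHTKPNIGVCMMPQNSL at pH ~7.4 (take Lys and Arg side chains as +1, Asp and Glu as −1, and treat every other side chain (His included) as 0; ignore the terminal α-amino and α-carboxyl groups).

Positive (K, R): R3, K5, K24 → +3.
Negative (D, E): D8 → −1.
Net charge = (+3) + (−1) = +2.

+2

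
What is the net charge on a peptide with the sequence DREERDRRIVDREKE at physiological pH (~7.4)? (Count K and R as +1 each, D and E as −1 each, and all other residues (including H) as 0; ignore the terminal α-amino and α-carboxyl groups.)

Positive (K, R): R2, R5, R7, R8, R12, K14 → +6.
Negative (D, E): D1, E3, E4, D6, D11, E13, E15 → −7.
Net charge = (+6) + (−7) = −1.

-1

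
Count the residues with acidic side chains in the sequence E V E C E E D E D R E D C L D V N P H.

Aspartate (D) and glutamate (E) have carboxylic-acid side chains and are the acidic amino acids.
Matching residues: E1, E3, E5, E6, D7, E8, D9, E11, D12, D15.

10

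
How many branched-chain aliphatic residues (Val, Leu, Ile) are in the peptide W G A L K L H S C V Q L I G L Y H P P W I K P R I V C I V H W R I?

Matching residues: L4, L6, V10, L12, I13, L15, I21, I25, V26, I28, V29, I33.

12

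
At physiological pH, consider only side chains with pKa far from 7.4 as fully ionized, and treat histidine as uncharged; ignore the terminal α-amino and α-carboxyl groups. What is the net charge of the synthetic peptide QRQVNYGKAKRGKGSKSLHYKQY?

+7

At pH ~7.4 the Lys and Arg side chains are protonated (+1), the Asp and Glu side chains are deprotonated (−1), and with His taken as neutral all other side chains carry no charge.
Positive (K, R): R2, K8, K10, R11, K13, K16, K21 → +7.
Negative (D, E): none → −0.
Net charge = (+7) + (−0) = +7.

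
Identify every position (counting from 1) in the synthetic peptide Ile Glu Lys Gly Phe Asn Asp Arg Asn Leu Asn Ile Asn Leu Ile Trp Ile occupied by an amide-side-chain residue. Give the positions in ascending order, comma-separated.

6, 9, 11, 13

Only N (asparagine) and Q (glutamine) carry a side-chain carboxamide.
Matching residues: Asn6, Asn9, Asn11, Asn13.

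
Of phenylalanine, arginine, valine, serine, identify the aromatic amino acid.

F, W, and Y each carry an aromatic ring on the side chain.
Of the listed options, only phenylalanine belongs to this group.

phenylalanine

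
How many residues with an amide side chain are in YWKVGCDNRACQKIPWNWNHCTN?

5

Only N (asparagine) and Q (glutamine) carry a side-chain carboxamide.
Matching residues: N8, Q12, N17, N19, N23.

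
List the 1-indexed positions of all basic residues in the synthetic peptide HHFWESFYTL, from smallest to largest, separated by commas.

1, 2

The basic amino acids are Lys (K), Arg (R), and His (H).
Matching residues: H1, H2.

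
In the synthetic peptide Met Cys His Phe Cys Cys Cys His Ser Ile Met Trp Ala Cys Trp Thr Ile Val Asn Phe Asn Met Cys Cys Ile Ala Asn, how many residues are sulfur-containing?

10

Cysteine (C, thiol) and methionine (M, thioether) are the two sulfur-containing amino acids.
Matching residues: Met1, Cys2, Cys5, Cys6, Cys7, Met11, Cys14, Met22, Cys23, Cys24.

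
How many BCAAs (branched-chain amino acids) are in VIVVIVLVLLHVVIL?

14

The BCAAs are Val, Leu, and Ile — aliphatic side chains with a branch point.
Matching residues: V1, I2, V3, V4, I5, V6, L7, V8, L9, L10, V12, V13, I14, L15.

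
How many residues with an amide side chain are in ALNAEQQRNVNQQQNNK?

The amide-side-chain residues are Asn (N) and Gln (Q).
Matching residues: N3, Q6, Q7, N9, N11, Q12, Q13, Q14, N15, N16.

10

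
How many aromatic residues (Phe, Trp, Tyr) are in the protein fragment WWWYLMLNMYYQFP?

Matching residues: W1, W2, W3, Y4, Y10, Y11, F13.

7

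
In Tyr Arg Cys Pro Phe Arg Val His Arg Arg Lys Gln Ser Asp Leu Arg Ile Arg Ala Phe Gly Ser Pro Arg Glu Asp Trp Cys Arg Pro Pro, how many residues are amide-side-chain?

Only N (asparagine) and Q (glutamine) carry a side-chain carboxamide.
Matching residues: Gln12.

1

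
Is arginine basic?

Yes

K, R, and H are the three residues with basic side chains (ε-amine, guanidinium, and imidazole respectively).
Arginine is in this group.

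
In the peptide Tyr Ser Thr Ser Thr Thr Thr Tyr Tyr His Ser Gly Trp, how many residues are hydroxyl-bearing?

10

Serine (S), threonine (T), and tyrosine (Y) each carry a hydroxyl group on the side chain.
Matching residues: Tyr1, Ser2, Thr3, Ser4, Thr5, Thr6, Thr7, Tyr8, Tyr9, Ser11.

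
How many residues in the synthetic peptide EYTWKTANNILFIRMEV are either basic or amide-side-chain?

Basic: H, K, R. Amide-side-chain: N, Q.
Basic residues here: K5, R14 (2).
Amide-side-chain residues here: N8, N9 (2).
The two groups share no amino acid, so total = 2 + 2 = 4.

4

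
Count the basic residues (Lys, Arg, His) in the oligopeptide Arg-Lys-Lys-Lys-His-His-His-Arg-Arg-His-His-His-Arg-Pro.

Matching residues: Arg1, Lys2, Lys3, Lys4, His5, His6, His7, Arg8, Arg9, His10, His11, His12, Arg13.

13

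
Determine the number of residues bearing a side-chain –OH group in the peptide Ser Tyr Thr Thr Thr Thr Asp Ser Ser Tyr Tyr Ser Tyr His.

12

S, T, and Y are the three residues with a side-chain hydroxyl.
Matching residues: Ser1, Tyr2, Thr3, Thr4, Thr5, Thr6, Ser8, Ser9, Tyr10, Tyr11, Ser12, Tyr13.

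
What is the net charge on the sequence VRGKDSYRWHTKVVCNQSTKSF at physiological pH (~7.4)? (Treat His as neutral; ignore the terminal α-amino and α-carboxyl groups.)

Near pH 7.4, K and R contribute +1 each, D and E contribute −1 each, and every other side chain (His included, as stated) is uncharged.
Positive (K, R): R2, K4, R8, K12, K20 → +5.
Negative (D, E): D5 → −1.
Net charge = (+5) + (−1) = +4.

+4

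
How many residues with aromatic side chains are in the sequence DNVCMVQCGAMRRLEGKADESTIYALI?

1

F, W, and Y each carry an aromatic ring on the side chain.
Matching residues: Y24.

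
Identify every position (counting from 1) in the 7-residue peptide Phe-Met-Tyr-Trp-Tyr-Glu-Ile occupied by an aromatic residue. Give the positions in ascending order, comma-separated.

1, 3, 4, 5

F, W, and Y each carry an aromatic ring on the side chain.
Matching residues: Phe1, Tyr3, Trp4, Tyr5.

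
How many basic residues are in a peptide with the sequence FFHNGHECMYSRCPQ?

3

K, R, and H are the three residues with basic side chains (ε-amine, guanidinium, and imidazole respectively).
Matching residues: H3, H6, R12.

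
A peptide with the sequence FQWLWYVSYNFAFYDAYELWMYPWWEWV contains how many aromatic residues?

14

The aromatic amino acids are Phe (F, benzyl), Trp (W, indole), and Tyr (Y, phenol).
Matching residues: F1, W3, W5, Y6, Y9, F11, F13, Y14, Y17, W20, Y22, W24, W25, W27.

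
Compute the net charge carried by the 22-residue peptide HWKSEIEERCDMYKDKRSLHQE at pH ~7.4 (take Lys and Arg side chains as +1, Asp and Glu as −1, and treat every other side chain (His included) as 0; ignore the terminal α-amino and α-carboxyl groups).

Positive (K, R): K3, R9, K14, K16, R17 → +5.
Negative (D, E): E5, E7, E8, D11, D15, E22 → −6.
Net charge = (+5) + (−6) = −1.

-1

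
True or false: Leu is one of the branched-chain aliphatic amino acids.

True

V, L, and I make up the branched-chain aliphatic group.
Leucine is in this group.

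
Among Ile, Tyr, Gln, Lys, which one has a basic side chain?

Lysine (K), arginine (R), and histidine (H) have basic, nitrogen-containing side chains.
Of the listed options, only Lys belongs to this group.

Lys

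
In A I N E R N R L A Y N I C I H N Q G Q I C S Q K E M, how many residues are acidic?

Only D (aspartate) and E (glutamate) carry a side-chain carboxylic acid.
Matching residues: E4, E25.

2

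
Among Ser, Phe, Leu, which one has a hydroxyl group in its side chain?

Ser

S, T, and Y are the three residues with a side-chain hydroxyl.
Of the listed options, only Ser belongs to this group.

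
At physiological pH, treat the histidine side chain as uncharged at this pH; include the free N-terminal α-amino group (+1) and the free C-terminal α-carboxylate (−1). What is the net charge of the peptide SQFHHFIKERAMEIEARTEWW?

-1

The side chains ionized at physiological pH are Lys/Arg (+1) and Asp/Glu (−1); with His treated as neutral, nothing else contributes.
Positive (K, R): K8, R10, R17 → +3.
Negative (D, E): E9, E13, E15, E19 → −4.
The N-terminus (+1) and C-terminus (−1) cancel.
Net charge = (+3) + (−4) = −1.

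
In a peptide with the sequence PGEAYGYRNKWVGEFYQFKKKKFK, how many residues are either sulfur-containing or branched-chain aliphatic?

1

Sulfur-containing: C, M. Branched-chain aliphatic: I, L, V.
Sulfur-containing residues here: none (0).
Branched-chain aliphatic residues here: V12 (1).
The two groups share no amino acid, so total = 0 + 1 = 1.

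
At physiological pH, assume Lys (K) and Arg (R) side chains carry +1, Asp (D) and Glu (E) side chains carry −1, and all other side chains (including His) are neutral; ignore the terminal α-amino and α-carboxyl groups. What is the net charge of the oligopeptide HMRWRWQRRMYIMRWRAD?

+5

Positive (K, R): R3, R5, R8, R9, R14, R16 → +6.
Negative (D, E): D18 → −1.
Net charge = (+6) + (−1) = +5.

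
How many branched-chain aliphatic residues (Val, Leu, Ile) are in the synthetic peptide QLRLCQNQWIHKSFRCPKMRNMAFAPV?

4

Matching residues: L2, L4, I10, V27.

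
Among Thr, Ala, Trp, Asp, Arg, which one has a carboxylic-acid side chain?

Aspartate (D) and glutamate (E) have carboxylic-acid side chains and are the acidic amino acids.
Of the listed options, only Asp belongs to this group.

Asp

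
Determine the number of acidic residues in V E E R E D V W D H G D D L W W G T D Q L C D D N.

Only D (aspartate) and E (glutamate) carry a side-chain carboxylic acid.
Matching residues: E2, E3, E5, D6, D9, D12, D13, D19, D23, D24.

10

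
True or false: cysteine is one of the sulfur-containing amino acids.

Only Cys (C) and Met (M) have a sulfur atom in the side chain.
Cysteine is in this group.

True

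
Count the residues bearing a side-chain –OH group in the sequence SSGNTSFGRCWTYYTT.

S, T, and Y are the three residues with a side-chain hydroxyl.
Matching residues: S1, S2, T5, S6, T12, Y13, Y14, T15, T16.

9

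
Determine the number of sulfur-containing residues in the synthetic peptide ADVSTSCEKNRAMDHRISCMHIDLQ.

Only Cys (C) and Met (M) have a sulfur atom in the side chain.
Matching residues: C7, M13, C19, M20.

4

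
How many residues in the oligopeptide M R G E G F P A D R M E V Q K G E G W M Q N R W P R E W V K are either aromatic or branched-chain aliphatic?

6

Aromatic: F, W, Y. Branched-chain aliphatic: I, L, V.
Aromatic residues here: F6, W19, W24, W28 (4).
Branched-chain aliphatic residues here: V13, V29 (2).
The two groups share no amino acid, so total = 4 + 2 = 6.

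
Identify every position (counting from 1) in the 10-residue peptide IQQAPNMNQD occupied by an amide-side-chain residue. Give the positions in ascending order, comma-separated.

2, 3, 6, 8, 9

Asparagine (N) and glutamine (Q) have uncharged amide side chains.
Matching residues: Q2, Q3, N6, N8, Q9.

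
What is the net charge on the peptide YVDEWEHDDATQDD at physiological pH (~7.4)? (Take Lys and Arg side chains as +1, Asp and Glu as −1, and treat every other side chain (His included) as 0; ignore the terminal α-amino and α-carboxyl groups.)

-7

Positive (K, R): none → +0.
Negative (D, E): D3, E4, E6, D8, D9, D13, D14 → −7.
Net charge = (+0) + (−7) = −7.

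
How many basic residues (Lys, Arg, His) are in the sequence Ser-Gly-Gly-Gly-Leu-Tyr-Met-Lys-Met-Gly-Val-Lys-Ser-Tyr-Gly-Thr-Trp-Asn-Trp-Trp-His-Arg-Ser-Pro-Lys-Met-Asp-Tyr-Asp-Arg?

Matching residues: Lys8, Lys12, His21, Arg22, Lys25, Arg30.

6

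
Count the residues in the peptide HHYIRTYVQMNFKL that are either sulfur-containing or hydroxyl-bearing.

4

Sulfur-containing: C, M. Hydroxyl-bearing: S, T, Y.
Sulfur-containing residues here: M10 (1).
Hydroxyl-bearing residues here: Y3, T6, Y7 (3).
The two groups share no amino acid, so total = 1 + 3 = 4.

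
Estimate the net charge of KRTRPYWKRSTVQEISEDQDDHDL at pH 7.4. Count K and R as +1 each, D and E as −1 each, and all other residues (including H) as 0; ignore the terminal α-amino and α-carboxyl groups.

Positive (K, R): K1, R2, R4, K8, R9 → +5.
Negative (D, E): E14, E17, D18, D20, D21, D23 → −6.
Net charge = (+5) + (−6) = −1.

-1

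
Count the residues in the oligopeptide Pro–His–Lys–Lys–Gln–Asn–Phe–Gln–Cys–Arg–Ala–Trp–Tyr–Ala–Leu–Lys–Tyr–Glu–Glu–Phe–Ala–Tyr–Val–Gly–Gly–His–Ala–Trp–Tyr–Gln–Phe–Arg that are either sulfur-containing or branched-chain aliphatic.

3

Sulfur-containing: C, M. Branched-chain aliphatic: I, L, V.
Sulfur-containing residues here: Cys9 (1).
Branched-chain aliphatic residues here: Leu15, Val23 (2).
The two groups share no amino acid, so total = 1 + 2 = 3.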